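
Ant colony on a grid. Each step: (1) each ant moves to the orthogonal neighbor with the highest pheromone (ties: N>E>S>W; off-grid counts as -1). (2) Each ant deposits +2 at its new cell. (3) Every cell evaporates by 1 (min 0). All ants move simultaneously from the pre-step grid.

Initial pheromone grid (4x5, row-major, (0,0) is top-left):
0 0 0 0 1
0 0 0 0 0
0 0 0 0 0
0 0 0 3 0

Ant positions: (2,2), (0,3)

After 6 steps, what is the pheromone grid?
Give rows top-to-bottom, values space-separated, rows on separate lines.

After step 1: ants at (1,2),(0,4)
  0 0 0 0 2
  0 0 1 0 0
  0 0 0 0 0
  0 0 0 2 0
After step 2: ants at (0,2),(1,4)
  0 0 1 0 1
  0 0 0 0 1
  0 0 0 0 0
  0 0 0 1 0
After step 3: ants at (0,3),(0,4)
  0 0 0 1 2
  0 0 0 0 0
  0 0 0 0 0
  0 0 0 0 0
After step 4: ants at (0,4),(0,3)
  0 0 0 2 3
  0 0 0 0 0
  0 0 0 0 0
  0 0 0 0 0
After step 5: ants at (0,3),(0,4)
  0 0 0 3 4
  0 0 0 0 0
  0 0 0 0 0
  0 0 0 0 0
After step 6: ants at (0,4),(0,3)
  0 0 0 4 5
  0 0 0 0 0
  0 0 0 0 0
  0 0 0 0 0

0 0 0 4 5
0 0 0 0 0
0 0 0 0 0
0 0 0 0 0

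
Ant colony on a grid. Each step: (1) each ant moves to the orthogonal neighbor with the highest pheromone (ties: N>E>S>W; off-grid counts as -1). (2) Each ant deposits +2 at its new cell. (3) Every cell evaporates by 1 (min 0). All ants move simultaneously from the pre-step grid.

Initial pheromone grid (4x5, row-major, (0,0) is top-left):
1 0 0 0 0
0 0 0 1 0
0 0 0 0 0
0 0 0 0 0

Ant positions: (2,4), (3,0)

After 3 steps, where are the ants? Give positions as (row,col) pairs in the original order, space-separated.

Step 1: ant0:(2,4)->N->(1,4) | ant1:(3,0)->N->(2,0)
  grid max=1 at (1,4)
Step 2: ant0:(1,4)->N->(0,4) | ant1:(2,0)->N->(1,0)
  grid max=1 at (0,4)
Step 3: ant0:(0,4)->S->(1,4) | ant1:(1,0)->N->(0,0)
  grid max=1 at (0,0)

(1,4) (0,0)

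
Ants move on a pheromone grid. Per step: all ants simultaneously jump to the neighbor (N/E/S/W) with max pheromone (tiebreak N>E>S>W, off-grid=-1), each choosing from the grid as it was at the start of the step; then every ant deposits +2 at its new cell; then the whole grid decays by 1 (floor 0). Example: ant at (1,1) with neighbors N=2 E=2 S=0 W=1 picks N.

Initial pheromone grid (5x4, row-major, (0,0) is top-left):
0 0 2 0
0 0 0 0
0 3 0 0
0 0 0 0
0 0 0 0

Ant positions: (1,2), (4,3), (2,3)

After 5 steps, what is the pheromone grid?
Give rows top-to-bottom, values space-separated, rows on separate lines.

After step 1: ants at (0,2),(3,3),(1,3)
  0 0 3 0
  0 0 0 1
  0 2 0 0
  0 0 0 1
  0 0 0 0
After step 2: ants at (0,3),(2,3),(0,3)
  0 0 2 3
  0 0 0 0
  0 1 0 1
  0 0 0 0
  0 0 0 0
After step 3: ants at (0,2),(1,3),(0,2)
  0 0 5 2
  0 0 0 1
  0 0 0 0
  0 0 0 0
  0 0 0 0
After step 4: ants at (0,3),(0,3),(0,3)
  0 0 4 7
  0 0 0 0
  0 0 0 0
  0 0 0 0
  0 0 0 0
After step 5: ants at (0,2),(0,2),(0,2)
  0 0 9 6
  0 0 0 0
  0 0 0 0
  0 0 0 0
  0 0 0 0

0 0 9 6
0 0 0 0
0 0 0 0
0 0 0 0
0 0 0 0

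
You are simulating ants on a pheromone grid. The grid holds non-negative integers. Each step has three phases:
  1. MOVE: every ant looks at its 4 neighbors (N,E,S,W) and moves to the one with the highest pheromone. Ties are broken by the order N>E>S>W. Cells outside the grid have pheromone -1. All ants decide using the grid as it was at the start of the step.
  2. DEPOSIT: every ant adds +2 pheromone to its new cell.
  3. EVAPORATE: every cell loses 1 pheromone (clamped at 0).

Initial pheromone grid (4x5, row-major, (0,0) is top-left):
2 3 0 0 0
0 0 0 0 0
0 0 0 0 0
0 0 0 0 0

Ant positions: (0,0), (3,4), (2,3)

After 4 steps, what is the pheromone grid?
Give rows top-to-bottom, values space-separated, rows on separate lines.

After step 1: ants at (0,1),(2,4),(1,3)
  1 4 0 0 0
  0 0 0 1 0
  0 0 0 0 1
  0 0 0 0 0
After step 2: ants at (0,0),(1,4),(0,3)
  2 3 0 1 0
  0 0 0 0 1
  0 0 0 0 0
  0 0 0 0 0
After step 3: ants at (0,1),(0,4),(0,4)
  1 4 0 0 3
  0 0 0 0 0
  0 0 0 0 0
  0 0 0 0 0
After step 4: ants at (0,0),(1,4),(1,4)
  2 3 0 0 2
  0 0 0 0 3
  0 0 0 0 0
  0 0 0 0 0

2 3 0 0 2
0 0 0 0 3
0 0 0 0 0
0 0 0 0 0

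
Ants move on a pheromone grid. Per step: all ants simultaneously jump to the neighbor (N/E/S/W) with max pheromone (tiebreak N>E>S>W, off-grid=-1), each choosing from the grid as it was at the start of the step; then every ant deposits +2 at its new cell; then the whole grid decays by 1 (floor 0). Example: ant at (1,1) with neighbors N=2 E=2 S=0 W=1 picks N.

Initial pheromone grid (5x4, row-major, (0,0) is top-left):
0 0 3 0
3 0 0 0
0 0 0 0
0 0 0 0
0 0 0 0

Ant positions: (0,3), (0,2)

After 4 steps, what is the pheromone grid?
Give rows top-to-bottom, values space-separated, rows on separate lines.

After step 1: ants at (0,2),(0,3)
  0 0 4 1
  2 0 0 0
  0 0 0 0
  0 0 0 0
  0 0 0 0
After step 2: ants at (0,3),(0,2)
  0 0 5 2
  1 0 0 0
  0 0 0 0
  0 0 0 0
  0 0 0 0
After step 3: ants at (0,2),(0,3)
  0 0 6 3
  0 0 0 0
  0 0 0 0
  0 0 0 0
  0 0 0 0
After step 4: ants at (0,3),(0,2)
  0 0 7 4
  0 0 0 0
  0 0 0 0
  0 0 0 0
  0 0 0 0

0 0 7 4
0 0 0 0
0 0 0 0
0 0 0 0
0 0 0 0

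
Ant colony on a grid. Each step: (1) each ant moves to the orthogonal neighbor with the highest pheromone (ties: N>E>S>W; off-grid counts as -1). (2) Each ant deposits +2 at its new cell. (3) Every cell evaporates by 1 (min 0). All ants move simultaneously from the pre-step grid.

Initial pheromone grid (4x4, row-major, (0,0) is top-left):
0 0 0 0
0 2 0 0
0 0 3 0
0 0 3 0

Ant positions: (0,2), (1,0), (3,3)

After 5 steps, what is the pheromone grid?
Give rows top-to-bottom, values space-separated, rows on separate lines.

After step 1: ants at (0,3),(1,1),(3,2)
  0 0 0 1
  0 3 0 0
  0 0 2 0
  0 0 4 0
After step 2: ants at (1,3),(0,1),(2,2)
  0 1 0 0
  0 2 0 1
  0 0 3 0
  0 0 3 0
After step 3: ants at (0,3),(1,1),(3,2)
  0 0 0 1
  0 3 0 0
  0 0 2 0
  0 0 4 0
After step 4: ants at (1,3),(0,1),(2,2)
  0 1 0 0
  0 2 0 1
  0 0 3 0
  0 0 3 0
After step 5: ants at (0,3),(1,1),(3,2)
  0 0 0 1
  0 3 0 0
  0 0 2 0
  0 0 4 0

0 0 0 1
0 3 0 0
0 0 2 0
0 0 4 0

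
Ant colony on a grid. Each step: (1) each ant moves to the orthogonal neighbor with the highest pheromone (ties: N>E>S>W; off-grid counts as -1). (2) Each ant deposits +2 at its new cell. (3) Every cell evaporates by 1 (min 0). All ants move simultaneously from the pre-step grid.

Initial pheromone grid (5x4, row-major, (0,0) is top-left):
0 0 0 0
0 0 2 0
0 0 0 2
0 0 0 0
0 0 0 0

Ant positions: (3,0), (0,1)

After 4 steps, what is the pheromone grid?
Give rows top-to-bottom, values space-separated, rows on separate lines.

After step 1: ants at (2,0),(0,2)
  0 0 1 0
  0 0 1 0
  1 0 0 1
  0 0 0 0
  0 0 0 0
After step 2: ants at (1,0),(1,2)
  0 0 0 0
  1 0 2 0
  0 0 0 0
  0 0 0 0
  0 0 0 0
After step 3: ants at (0,0),(0,2)
  1 0 1 0
  0 0 1 0
  0 0 0 0
  0 0 0 0
  0 0 0 0
After step 4: ants at (0,1),(1,2)
  0 1 0 0
  0 0 2 0
  0 0 0 0
  0 0 0 0
  0 0 0 0

0 1 0 0
0 0 2 0
0 0 0 0
0 0 0 0
0 0 0 0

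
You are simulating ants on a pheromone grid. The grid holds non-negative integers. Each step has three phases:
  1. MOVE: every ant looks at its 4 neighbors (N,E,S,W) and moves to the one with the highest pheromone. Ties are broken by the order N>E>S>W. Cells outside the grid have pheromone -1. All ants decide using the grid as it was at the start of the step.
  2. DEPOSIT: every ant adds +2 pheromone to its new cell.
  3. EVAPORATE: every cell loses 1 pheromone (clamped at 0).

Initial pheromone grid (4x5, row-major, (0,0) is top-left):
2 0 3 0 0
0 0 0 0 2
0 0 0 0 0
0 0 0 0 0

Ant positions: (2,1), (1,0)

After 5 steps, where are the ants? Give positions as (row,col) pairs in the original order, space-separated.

Step 1: ant0:(2,1)->N->(1,1) | ant1:(1,0)->N->(0,0)
  grid max=3 at (0,0)
Step 2: ant0:(1,1)->N->(0,1) | ant1:(0,0)->E->(0,1)
  grid max=3 at (0,1)
Step 3: ant0:(0,1)->W->(0,0) | ant1:(0,1)->W->(0,0)
  grid max=5 at (0,0)
Step 4: ant0:(0,0)->E->(0,1) | ant1:(0,0)->E->(0,1)
  grid max=5 at (0,1)
Step 5: ant0:(0,1)->W->(0,0) | ant1:(0,1)->W->(0,0)
  grid max=7 at (0,0)

(0,0) (0,0)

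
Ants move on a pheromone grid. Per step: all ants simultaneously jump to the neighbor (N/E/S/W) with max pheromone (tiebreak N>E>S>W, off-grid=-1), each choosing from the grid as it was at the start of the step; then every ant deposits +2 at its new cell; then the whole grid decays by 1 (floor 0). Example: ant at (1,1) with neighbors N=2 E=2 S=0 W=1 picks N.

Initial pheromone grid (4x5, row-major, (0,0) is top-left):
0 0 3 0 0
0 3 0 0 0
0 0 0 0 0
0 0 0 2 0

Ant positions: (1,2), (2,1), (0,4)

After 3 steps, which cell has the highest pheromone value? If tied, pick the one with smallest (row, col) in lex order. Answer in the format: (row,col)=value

Answer: (0,2)=6

Derivation:
Step 1: ant0:(1,2)->N->(0,2) | ant1:(2,1)->N->(1,1) | ant2:(0,4)->S->(1,4)
  grid max=4 at (0,2)
Step 2: ant0:(0,2)->E->(0,3) | ant1:(1,1)->N->(0,1) | ant2:(1,4)->N->(0,4)
  grid max=3 at (0,2)
Step 3: ant0:(0,3)->W->(0,2) | ant1:(0,1)->E->(0,2) | ant2:(0,4)->W->(0,3)
  grid max=6 at (0,2)
Final grid:
  0 0 6 2 0
  0 2 0 0 0
  0 0 0 0 0
  0 0 0 0 0
Max pheromone 6 at (0,2)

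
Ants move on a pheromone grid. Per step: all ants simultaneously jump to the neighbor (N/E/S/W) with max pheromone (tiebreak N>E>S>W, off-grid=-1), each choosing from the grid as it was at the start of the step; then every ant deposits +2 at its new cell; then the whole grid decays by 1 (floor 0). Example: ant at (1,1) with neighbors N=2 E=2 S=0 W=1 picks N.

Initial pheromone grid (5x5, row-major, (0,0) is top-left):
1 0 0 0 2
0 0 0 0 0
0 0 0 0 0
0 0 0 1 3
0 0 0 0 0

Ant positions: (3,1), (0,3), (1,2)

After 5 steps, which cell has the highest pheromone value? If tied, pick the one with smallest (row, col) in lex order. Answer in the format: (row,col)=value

Step 1: ant0:(3,1)->N->(2,1) | ant1:(0,3)->E->(0,4) | ant2:(1,2)->N->(0,2)
  grid max=3 at (0,4)
Step 2: ant0:(2,1)->N->(1,1) | ant1:(0,4)->S->(1,4) | ant2:(0,2)->E->(0,3)
  grid max=2 at (0,4)
Step 3: ant0:(1,1)->N->(0,1) | ant1:(1,4)->N->(0,4) | ant2:(0,3)->E->(0,4)
  grid max=5 at (0,4)
Step 4: ant0:(0,1)->E->(0,2) | ant1:(0,4)->S->(1,4) | ant2:(0,4)->S->(1,4)
  grid max=4 at (0,4)
Step 5: ant0:(0,2)->E->(0,3) | ant1:(1,4)->N->(0,4) | ant2:(1,4)->N->(0,4)
  grid max=7 at (0,4)
Final grid:
  0 0 0 1 7
  0 0 0 0 2
  0 0 0 0 0
  0 0 0 0 0
  0 0 0 0 0
Max pheromone 7 at (0,4)

Answer: (0,4)=7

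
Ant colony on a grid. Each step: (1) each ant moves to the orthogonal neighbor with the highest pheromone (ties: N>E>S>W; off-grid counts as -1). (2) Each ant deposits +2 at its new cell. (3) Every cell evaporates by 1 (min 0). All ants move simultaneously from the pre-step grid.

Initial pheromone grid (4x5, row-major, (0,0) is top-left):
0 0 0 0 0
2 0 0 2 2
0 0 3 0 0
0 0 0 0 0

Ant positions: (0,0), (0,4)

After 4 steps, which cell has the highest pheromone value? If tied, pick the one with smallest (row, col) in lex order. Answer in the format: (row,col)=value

Step 1: ant0:(0,0)->S->(1,0) | ant1:(0,4)->S->(1,4)
  grid max=3 at (1,0)
Step 2: ant0:(1,0)->N->(0,0) | ant1:(1,4)->W->(1,3)
  grid max=2 at (1,0)
Step 3: ant0:(0,0)->S->(1,0) | ant1:(1,3)->E->(1,4)
  grid max=3 at (1,0)
Step 4: ant0:(1,0)->N->(0,0) | ant1:(1,4)->W->(1,3)
  grid max=2 at (1,0)
Final grid:
  1 0 0 0 0
  2 0 0 2 2
  0 0 0 0 0
  0 0 0 0 0
Max pheromone 2 at (1,0)

Answer: (1,0)=2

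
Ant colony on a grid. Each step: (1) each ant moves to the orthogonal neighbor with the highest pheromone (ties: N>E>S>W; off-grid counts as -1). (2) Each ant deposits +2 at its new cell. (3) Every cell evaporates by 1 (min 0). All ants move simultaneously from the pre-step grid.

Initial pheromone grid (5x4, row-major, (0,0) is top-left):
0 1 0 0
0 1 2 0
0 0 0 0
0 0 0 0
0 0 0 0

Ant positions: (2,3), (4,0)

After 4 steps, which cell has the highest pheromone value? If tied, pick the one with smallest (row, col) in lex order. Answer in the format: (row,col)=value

Answer: (1,2)=2

Derivation:
Step 1: ant0:(2,3)->N->(1,3) | ant1:(4,0)->N->(3,0)
  grid max=1 at (1,2)
Step 2: ant0:(1,3)->W->(1,2) | ant1:(3,0)->N->(2,0)
  grid max=2 at (1,2)
Step 3: ant0:(1,2)->N->(0,2) | ant1:(2,0)->N->(1,0)
  grid max=1 at (0,2)
Step 4: ant0:(0,2)->S->(1,2) | ant1:(1,0)->N->(0,0)
  grid max=2 at (1,2)
Final grid:
  1 0 0 0
  0 0 2 0
  0 0 0 0
  0 0 0 0
  0 0 0 0
Max pheromone 2 at (1,2)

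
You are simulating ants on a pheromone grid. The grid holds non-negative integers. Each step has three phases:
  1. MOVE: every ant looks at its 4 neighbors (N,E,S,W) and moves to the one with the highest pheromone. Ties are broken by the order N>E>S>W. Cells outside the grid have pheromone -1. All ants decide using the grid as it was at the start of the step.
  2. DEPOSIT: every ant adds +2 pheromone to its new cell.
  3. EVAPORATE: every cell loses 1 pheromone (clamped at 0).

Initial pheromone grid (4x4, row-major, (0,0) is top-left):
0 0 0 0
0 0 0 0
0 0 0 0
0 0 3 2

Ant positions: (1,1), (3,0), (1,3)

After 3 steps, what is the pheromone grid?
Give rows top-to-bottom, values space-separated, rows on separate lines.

After step 1: ants at (0,1),(2,0),(0,3)
  0 1 0 1
  0 0 0 0
  1 0 0 0
  0 0 2 1
After step 2: ants at (0,2),(1,0),(1,3)
  0 0 1 0
  1 0 0 1
  0 0 0 0
  0 0 1 0
After step 3: ants at (0,3),(0,0),(0,3)
  1 0 0 3
  0 0 0 0
  0 0 0 0
  0 0 0 0

1 0 0 3
0 0 0 0
0 0 0 0
0 0 0 0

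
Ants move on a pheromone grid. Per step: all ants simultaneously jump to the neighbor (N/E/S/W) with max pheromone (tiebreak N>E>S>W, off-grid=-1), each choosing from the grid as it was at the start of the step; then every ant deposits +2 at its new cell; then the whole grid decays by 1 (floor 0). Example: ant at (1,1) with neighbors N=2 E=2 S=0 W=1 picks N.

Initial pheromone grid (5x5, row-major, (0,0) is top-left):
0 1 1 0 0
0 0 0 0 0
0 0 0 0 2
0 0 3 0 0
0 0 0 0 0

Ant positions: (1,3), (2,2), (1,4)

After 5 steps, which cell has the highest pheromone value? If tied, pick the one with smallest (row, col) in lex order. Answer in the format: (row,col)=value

Step 1: ant0:(1,3)->N->(0,3) | ant1:(2,2)->S->(3,2) | ant2:(1,4)->S->(2,4)
  grid max=4 at (3,2)
Step 2: ant0:(0,3)->E->(0,4) | ant1:(3,2)->N->(2,2) | ant2:(2,4)->N->(1,4)
  grid max=3 at (3,2)
Step 3: ant0:(0,4)->S->(1,4) | ant1:(2,2)->S->(3,2) | ant2:(1,4)->S->(2,4)
  grid max=4 at (3,2)
Step 4: ant0:(1,4)->S->(2,4) | ant1:(3,2)->N->(2,2) | ant2:(2,4)->N->(1,4)
  grid max=4 at (2,4)
Step 5: ant0:(2,4)->N->(1,4) | ant1:(2,2)->S->(3,2) | ant2:(1,4)->S->(2,4)
  grid max=5 at (2,4)
Final grid:
  0 0 0 0 0
  0 0 0 0 4
  0 0 0 0 5
  0 0 4 0 0
  0 0 0 0 0
Max pheromone 5 at (2,4)

Answer: (2,4)=5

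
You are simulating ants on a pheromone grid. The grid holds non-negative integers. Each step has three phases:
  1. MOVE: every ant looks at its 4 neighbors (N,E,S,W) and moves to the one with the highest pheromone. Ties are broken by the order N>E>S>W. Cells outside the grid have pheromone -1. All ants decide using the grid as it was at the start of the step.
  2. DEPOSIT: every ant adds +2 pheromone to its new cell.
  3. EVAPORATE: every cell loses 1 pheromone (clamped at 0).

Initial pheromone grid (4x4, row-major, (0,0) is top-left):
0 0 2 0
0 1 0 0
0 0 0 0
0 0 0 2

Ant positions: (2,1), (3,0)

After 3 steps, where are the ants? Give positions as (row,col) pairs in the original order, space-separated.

Step 1: ant0:(2,1)->N->(1,1) | ant1:(3,0)->N->(2,0)
  grid max=2 at (1,1)
Step 2: ant0:(1,1)->N->(0,1) | ant1:(2,0)->N->(1,0)
  grid max=1 at (0,1)
Step 3: ant0:(0,1)->S->(1,1) | ant1:(1,0)->E->(1,1)
  grid max=4 at (1,1)

(1,1) (1,1)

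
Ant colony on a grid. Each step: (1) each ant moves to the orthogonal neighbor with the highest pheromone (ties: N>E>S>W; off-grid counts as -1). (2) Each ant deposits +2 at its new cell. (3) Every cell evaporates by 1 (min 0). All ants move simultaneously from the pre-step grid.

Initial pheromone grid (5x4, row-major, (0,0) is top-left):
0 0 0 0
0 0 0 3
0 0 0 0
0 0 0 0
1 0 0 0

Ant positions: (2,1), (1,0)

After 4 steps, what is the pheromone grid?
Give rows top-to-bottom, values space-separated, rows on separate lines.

After step 1: ants at (1,1),(0,0)
  1 0 0 0
  0 1 0 2
  0 0 0 0
  0 0 0 0
  0 0 0 0
After step 2: ants at (0,1),(0,1)
  0 3 0 0
  0 0 0 1
  0 0 0 0
  0 0 0 0
  0 0 0 0
After step 3: ants at (0,2),(0,2)
  0 2 3 0
  0 0 0 0
  0 0 0 0
  0 0 0 0
  0 0 0 0
After step 4: ants at (0,1),(0,1)
  0 5 2 0
  0 0 0 0
  0 0 0 0
  0 0 0 0
  0 0 0 0

0 5 2 0
0 0 0 0
0 0 0 0
0 0 0 0
0 0 0 0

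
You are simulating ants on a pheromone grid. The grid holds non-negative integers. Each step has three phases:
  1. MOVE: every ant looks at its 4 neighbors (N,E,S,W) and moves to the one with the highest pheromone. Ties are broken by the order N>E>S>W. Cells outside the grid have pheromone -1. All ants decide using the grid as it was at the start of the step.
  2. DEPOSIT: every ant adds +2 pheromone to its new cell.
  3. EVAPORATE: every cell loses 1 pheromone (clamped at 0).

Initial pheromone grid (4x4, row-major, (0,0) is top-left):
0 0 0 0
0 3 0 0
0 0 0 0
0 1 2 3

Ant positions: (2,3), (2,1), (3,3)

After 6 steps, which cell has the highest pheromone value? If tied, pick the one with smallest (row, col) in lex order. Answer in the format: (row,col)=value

Step 1: ant0:(2,3)->S->(3,3) | ant1:(2,1)->N->(1,1) | ant2:(3,3)->W->(3,2)
  grid max=4 at (1,1)
Step 2: ant0:(3,3)->W->(3,2) | ant1:(1,1)->N->(0,1) | ant2:(3,2)->E->(3,3)
  grid max=5 at (3,3)
Step 3: ant0:(3,2)->E->(3,3) | ant1:(0,1)->S->(1,1) | ant2:(3,3)->W->(3,2)
  grid max=6 at (3,3)
Step 4: ant0:(3,3)->W->(3,2) | ant1:(1,1)->N->(0,1) | ant2:(3,2)->E->(3,3)
  grid max=7 at (3,3)
Step 5: ant0:(3,2)->E->(3,3) | ant1:(0,1)->S->(1,1) | ant2:(3,3)->W->(3,2)
  grid max=8 at (3,3)
Step 6: ant0:(3,3)->W->(3,2) | ant1:(1,1)->N->(0,1) | ant2:(3,2)->E->(3,3)
  grid max=9 at (3,3)
Final grid:
  0 1 0 0
  0 3 0 0
  0 0 0 0
  0 0 8 9
Max pheromone 9 at (3,3)

Answer: (3,3)=9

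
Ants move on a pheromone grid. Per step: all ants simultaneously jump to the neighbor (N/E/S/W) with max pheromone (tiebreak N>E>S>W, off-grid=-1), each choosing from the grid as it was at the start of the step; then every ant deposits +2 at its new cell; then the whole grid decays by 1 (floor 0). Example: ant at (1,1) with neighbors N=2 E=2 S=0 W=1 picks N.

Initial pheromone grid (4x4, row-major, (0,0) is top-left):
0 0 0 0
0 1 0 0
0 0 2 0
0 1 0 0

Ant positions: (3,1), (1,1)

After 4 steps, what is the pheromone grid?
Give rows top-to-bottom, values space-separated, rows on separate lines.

After step 1: ants at (2,1),(0,1)
  0 1 0 0
  0 0 0 0
  0 1 1 0
  0 0 0 0
After step 2: ants at (2,2),(0,2)
  0 0 1 0
  0 0 0 0
  0 0 2 0
  0 0 0 0
After step 3: ants at (1,2),(0,3)
  0 0 0 1
  0 0 1 0
  0 0 1 0
  0 0 0 0
After step 4: ants at (2,2),(1,3)
  0 0 0 0
  0 0 0 1
  0 0 2 0
  0 0 0 0

0 0 0 0
0 0 0 1
0 0 2 0
0 0 0 0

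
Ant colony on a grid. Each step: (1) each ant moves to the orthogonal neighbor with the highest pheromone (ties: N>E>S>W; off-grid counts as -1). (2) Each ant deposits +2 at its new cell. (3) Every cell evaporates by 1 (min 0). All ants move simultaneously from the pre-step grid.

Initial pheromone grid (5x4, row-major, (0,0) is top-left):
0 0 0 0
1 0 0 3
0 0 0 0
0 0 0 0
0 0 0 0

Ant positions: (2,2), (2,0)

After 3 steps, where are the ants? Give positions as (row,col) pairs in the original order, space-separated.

Step 1: ant0:(2,2)->N->(1,2) | ant1:(2,0)->N->(1,0)
  grid max=2 at (1,0)
Step 2: ant0:(1,2)->E->(1,3) | ant1:(1,0)->N->(0,0)
  grid max=3 at (1,3)
Step 3: ant0:(1,3)->N->(0,3) | ant1:(0,0)->S->(1,0)
  grid max=2 at (1,0)

(0,3) (1,0)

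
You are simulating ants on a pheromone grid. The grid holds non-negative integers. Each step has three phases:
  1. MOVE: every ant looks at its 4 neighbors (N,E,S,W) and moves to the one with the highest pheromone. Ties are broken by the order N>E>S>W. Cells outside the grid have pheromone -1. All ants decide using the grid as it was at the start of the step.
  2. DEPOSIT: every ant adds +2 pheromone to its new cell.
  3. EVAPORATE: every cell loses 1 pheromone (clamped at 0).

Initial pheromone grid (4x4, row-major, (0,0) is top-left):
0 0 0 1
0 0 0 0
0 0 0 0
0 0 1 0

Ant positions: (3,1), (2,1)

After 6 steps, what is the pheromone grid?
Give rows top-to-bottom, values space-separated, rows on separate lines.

After step 1: ants at (3,2),(1,1)
  0 0 0 0
  0 1 0 0
  0 0 0 0
  0 0 2 0
After step 2: ants at (2,2),(0,1)
  0 1 0 0
  0 0 0 0
  0 0 1 0
  0 0 1 0
After step 3: ants at (3,2),(0,2)
  0 0 1 0
  0 0 0 0
  0 0 0 0
  0 0 2 0
After step 4: ants at (2,2),(0,3)
  0 0 0 1
  0 0 0 0
  0 0 1 0
  0 0 1 0
After step 5: ants at (3,2),(1,3)
  0 0 0 0
  0 0 0 1
  0 0 0 0
  0 0 2 0
After step 6: ants at (2,2),(0,3)
  0 0 0 1
  0 0 0 0
  0 0 1 0
  0 0 1 0

0 0 0 1
0 0 0 0
0 0 1 0
0 0 1 0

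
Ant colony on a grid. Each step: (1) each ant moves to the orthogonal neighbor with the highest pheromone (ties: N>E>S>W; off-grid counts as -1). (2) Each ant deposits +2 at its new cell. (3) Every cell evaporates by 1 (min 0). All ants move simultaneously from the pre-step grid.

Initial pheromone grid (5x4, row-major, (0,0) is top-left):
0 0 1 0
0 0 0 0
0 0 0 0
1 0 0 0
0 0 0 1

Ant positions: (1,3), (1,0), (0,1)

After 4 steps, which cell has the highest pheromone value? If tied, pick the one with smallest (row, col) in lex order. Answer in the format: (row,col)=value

Step 1: ant0:(1,3)->N->(0,3) | ant1:(1,0)->N->(0,0) | ant2:(0,1)->E->(0,2)
  grid max=2 at (0,2)
Step 2: ant0:(0,3)->W->(0,2) | ant1:(0,0)->E->(0,1) | ant2:(0,2)->E->(0,3)
  grid max=3 at (0,2)
Step 3: ant0:(0,2)->E->(0,3) | ant1:(0,1)->E->(0,2) | ant2:(0,3)->W->(0,2)
  grid max=6 at (0,2)
Step 4: ant0:(0,3)->W->(0,2) | ant1:(0,2)->E->(0,3) | ant2:(0,2)->E->(0,3)
  grid max=7 at (0,2)
Final grid:
  0 0 7 6
  0 0 0 0
  0 0 0 0
  0 0 0 0
  0 0 0 0
Max pheromone 7 at (0,2)

Answer: (0,2)=7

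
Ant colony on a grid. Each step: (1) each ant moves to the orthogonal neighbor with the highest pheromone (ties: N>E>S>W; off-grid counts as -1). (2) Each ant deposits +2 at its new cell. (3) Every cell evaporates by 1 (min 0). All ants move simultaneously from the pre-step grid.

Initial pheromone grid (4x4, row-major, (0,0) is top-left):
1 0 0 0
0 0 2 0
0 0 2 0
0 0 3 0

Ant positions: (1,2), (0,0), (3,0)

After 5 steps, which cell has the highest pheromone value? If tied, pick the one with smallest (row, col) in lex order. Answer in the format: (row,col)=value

Answer: (2,2)=3

Derivation:
Step 1: ant0:(1,2)->S->(2,2) | ant1:(0,0)->E->(0,1) | ant2:(3,0)->N->(2,0)
  grid max=3 at (2,2)
Step 2: ant0:(2,2)->S->(3,2) | ant1:(0,1)->E->(0,2) | ant2:(2,0)->N->(1,0)
  grid max=3 at (3,2)
Step 3: ant0:(3,2)->N->(2,2) | ant1:(0,2)->E->(0,3) | ant2:(1,0)->N->(0,0)
  grid max=3 at (2,2)
Step 4: ant0:(2,2)->S->(3,2) | ant1:(0,3)->S->(1,3) | ant2:(0,0)->E->(0,1)
  grid max=3 at (3,2)
Step 5: ant0:(3,2)->N->(2,2) | ant1:(1,3)->N->(0,3) | ant2:(0,1)->E->(0,2)
  grid max=3 at (2,2)
Final grid:
  0 0 1 1
  0 0 0 0
  0 0 3 0
  0 0 2 0
Max pheromone 3 at (2,2)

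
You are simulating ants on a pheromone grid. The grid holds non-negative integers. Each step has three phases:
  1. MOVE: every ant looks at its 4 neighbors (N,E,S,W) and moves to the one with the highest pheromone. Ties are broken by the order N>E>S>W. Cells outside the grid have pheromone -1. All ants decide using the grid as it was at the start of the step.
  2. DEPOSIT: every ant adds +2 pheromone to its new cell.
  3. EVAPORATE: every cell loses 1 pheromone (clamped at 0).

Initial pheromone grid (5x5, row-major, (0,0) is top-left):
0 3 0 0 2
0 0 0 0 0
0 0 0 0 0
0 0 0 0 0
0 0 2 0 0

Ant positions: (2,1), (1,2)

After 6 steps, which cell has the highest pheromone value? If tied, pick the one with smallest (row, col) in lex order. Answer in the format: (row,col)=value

Step 1: ant0:(2,1)->N->(1,1) | ant1:(1,2)->N->(0,2)
  grid max=2 at (0,1)
Step 2: ant0:(1,1)->N->(0,1) | ant1:(0,2)->W->(0,1)
  grid max=5 at (0,1)
Step 3: ant0:(0,1)->E->(0,2) | ant1:(0,1)->E->(0,2)
  grid max=4 at (0,1)
Step 4: ant0:(0,2)->W->(0,1) | ant1:(0,2)->W->(0,1)
  grid max=7 at (0,1)
Step 5: ant0:(0,1)->E->(0,2) | ant1:(0,1)->E->(0,2)
  grid max=6 at (0,1)
Step 6: ant0:(0,2)->W->(0,1) | ant1:(0,2)->W->(0,1)
  grid max=9 at (0,1)
Final grid:
  0 9 4 0 0
  0 0 0 0 0
  0 0 0 0 0
  0 0 0 0 0
  0 0 0 0 0
Max pheromone 9 at (0,1)

Answer: (0,1)=9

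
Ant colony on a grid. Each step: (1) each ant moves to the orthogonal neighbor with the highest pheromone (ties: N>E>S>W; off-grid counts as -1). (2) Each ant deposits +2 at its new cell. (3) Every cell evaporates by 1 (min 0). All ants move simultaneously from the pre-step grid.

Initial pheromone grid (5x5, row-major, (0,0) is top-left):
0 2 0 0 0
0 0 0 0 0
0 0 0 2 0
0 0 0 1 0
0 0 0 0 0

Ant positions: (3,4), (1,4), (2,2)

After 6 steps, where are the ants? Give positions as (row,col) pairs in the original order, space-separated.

Step 1: ant0:(3,4)->W->(3,3) | ant1:(1,4)->N->(0,4) | ant2:(2,2)->E->(2,3)
  grid max=3 at (2,3)
Step 2: ant0:(3,3)->N->(2,3) | ant1:(0,4)->S->(1,4) | ant2:(2,3)->S->(3,3)
  grid max=4 at (2,3)
Step 3: ant0:(2,3)->S->(3,3) | ant1:(1,4)->N->(0,4) | ant2:(3,3)->N->(2,3)
  grid max=5 at (2,3)
Step 4: ant0:(3,3)->N->(2,3) | ant1:(0,4)->S->(1,4) | ant2:(2,3)->S->(3,3)
  grid max=6 at (2,3)
Step 5: ant0:(2,3)->S->(3,3) | ant1:(1,4)->N->(0,4) | ant2:(3,3)->N->(2,3)
  grid max=7 at (2,3)
Step 6: ant0:(3,3)->N->(2,3) | ant1:(0,4)->S->(1,4) | ant2:(2,3)->S->(3,3)
  grid max=8 at (2,3)

(2,3) (1,4) (3,3)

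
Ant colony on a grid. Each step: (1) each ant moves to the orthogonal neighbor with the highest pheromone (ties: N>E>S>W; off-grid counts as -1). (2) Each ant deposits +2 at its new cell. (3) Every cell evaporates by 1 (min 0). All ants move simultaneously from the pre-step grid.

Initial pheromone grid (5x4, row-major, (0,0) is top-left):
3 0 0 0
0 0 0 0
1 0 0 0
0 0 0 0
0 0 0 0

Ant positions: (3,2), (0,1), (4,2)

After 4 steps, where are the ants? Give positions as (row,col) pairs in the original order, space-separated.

Step 1: ant0:(3,2)->N->(2,2) | ant1:(0,1)->W->(0,0) | ant2:(4,2)->N->(3,2)
  grid max=4 at (0,0)
Step 2: ant0:(2,2)->S->(3,2) | ant1:(0,0)->E->(0,1) | ant2:(3,2)->N->(2,2)
  grid max=3 at (0,0)
Step 3: ant0:(3,2)->N->(2,2) | ant1:(0,1)->W->(0,0) | ant2:(2,2)->S->(3,2)
  grid max=4 at (0,0)
Step 4: ant0:(2,2)->S->(3,2) | ant1:(0,0)->E->(0,1) | ant2:(3,2)->N->(2,2)
  grid max=4 at (2,2)

(3,2) (0,1) (2,2)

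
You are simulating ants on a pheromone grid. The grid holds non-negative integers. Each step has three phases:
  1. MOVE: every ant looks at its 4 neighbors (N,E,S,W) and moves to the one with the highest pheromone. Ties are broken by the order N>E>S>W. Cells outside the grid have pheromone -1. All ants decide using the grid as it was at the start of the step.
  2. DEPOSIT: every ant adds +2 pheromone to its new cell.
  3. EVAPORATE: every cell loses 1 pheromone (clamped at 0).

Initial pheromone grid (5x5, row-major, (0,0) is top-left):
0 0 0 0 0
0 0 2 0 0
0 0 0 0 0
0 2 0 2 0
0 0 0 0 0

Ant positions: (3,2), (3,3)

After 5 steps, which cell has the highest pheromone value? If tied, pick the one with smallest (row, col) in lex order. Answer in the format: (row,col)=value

Answer: (3,3)=7

Derivation:
Step 1: ant0:(3,2)->E->(3,3) | ant1:(3,3)->N->(2,3)
  grid max=3 at (3,3)
Step 2: ant0:(3,3)->N->(2,3) | ant1:(2,3)->S->(3,3)
  grid max=4 at (3,3)
Step 3: ant0:(2,3)->S->(3,3) | ant1:(3,3)->N->(2,3)
  grid max=5 at (3,3)
Step 4: ant0:(3,3)->N->(2,3) | ant1:(2,3)->S->(3,3)
  grid max=6 at (3,3)
Step 5: ant0:(2,3)->S->(3,3) | ant1:(3,3)->N->(2,3)
  grid max=7 at (3,3)
Final grid:
  0 0 0 0 0
  0 0 0 0 0
  0 0 0 5 0
  0 0 0 7 0
  0 0 0 0 0
Max pheromone 7 at (3,3)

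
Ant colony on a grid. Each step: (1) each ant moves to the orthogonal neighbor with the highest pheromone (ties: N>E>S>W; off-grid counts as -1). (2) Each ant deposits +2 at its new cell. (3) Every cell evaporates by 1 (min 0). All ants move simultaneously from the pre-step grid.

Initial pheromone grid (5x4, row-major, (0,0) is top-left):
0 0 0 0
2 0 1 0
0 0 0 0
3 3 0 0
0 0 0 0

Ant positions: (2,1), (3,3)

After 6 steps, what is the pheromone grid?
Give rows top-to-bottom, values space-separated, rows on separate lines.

After step 1: ants at (3,1),(2,3)
  0 0 0 0
  1 0 0 0
  0 0 0 1
  2 4 0 0
  0 0 0 0
After step 2: ants at (3,0),(1,3)
  0 0 0 0
  0 0 0 1
  0 0 0 0
  3 3 0 0
  0 0 0 0
After step 3: ants at (3,1),(0,3)
  0 0 0 1
  0 0 0 0
  0 0 0 0
  2 4 0 0
  0 0 0 0
After step 4: ants at (3,0),(1,3)
  0 0 0 0
  0 0 0 1
  0 0 0 0
  3 3 0 0
  0 0 0 0
After step 5: ants at (3,1),(0,3)
  0 0 0 1
  0 0 0 0
  0 0 0 0
  2 4 0 0
  0 0 0 0
After step 6: ants at (3,0),(1,3)
  0 0 0 0
  0 0 0 1
  0 0 0 0
  3 3 0 0
  0 0 0 0

0 0 0 0
0 0 0 1
0 0 0 0
3 3 0 0
0 0 0 0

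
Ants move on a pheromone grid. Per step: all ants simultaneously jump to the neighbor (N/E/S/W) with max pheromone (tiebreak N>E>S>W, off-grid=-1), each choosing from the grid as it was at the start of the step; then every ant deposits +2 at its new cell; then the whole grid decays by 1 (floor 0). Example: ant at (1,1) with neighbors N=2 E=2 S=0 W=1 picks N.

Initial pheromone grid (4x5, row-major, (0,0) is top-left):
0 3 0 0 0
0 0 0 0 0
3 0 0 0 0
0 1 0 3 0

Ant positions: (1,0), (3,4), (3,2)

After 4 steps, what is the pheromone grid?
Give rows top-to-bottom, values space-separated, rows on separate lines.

After step 1: ants at (2,0),(3,3),(3,3)
  0 2 0 0 0
  0 0 0 0 0
  4 0 0 0 0
  0 0 0 6 0
After step 2: ants at (1,0),(2,3),(2,3)
  0 1 0 0 0
  1 0 0 0 0
  3 0 0 3 0
  0 0 0 5 0
After step 3: ants at (2,0),(3,3),(3,3)
  0 0 0 0 0
  0 0 0 0 0
  4 0 0 2 0
  0 0 0 8 0
After step 4: ants at (1,0),(2,3),(2,3)
  0 0 0 0 0
  1 0 0 0 0
  3 0 0 5 0
  0 0 0 7 0

0 0 0 0 0
1 0 0 0 0
3 0 0 5 0
0 0 0 7 0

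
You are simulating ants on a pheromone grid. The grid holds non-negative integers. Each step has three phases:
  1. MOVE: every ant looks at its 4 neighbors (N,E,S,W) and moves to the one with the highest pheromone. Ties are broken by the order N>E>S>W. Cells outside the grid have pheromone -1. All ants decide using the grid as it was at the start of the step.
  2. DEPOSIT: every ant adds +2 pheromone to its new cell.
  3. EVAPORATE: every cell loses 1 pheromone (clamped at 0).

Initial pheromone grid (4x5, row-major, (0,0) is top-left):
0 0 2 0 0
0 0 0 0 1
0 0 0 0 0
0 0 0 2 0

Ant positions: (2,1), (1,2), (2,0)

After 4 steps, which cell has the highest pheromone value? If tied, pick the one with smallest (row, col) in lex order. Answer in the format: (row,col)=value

Answer: (1,0)=4

Derivation:
Step 1: ant0:(2,1)->N->(1,1) | ant1:(1,2)->N->(0,2) | ant2:(2,0)->N->(1,0)
  grid max=3 at (0,2)
Step 2: ant0:(1,1)->W->(1,0) | ant1:(0,2)->E->(0,3) | ant2:(1,0)->E->(1,1)
  grid max=2 at (0,2)
Step 3: ant0:(1,0)->E->(1,1) | ant1:(0,3)->W->(0,2) | ant2:(1,1)->W->(1,0)
  grid max=3 at (0,2)
Step 4: ant0:(1,1)->W->(1,0) | ant1:(0,2)->E->(0,3) | ant2:(1,0)->E->(1,1)
  grid max=4 at (1,0)
Final grid:
  0 0 2 1 0
  4 4 0 0 0
  0 0 0 0 0
  0 0 0 0 0
Max pheromone 4 at (1,0)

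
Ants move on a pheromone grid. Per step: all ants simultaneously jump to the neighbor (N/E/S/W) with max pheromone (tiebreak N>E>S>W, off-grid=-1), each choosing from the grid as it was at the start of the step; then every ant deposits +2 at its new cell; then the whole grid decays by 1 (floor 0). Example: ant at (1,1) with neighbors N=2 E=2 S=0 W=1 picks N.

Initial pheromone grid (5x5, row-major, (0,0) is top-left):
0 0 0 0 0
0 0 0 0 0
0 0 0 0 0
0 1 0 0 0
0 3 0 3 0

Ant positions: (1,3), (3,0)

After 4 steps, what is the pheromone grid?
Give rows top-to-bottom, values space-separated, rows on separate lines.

After step 1: ants at (0,3),(3,1)
  0 0 0 1 0
  0 0 0 0 0
  0 0 0 0 0
  0 2 0 0 0
  0 2 0 2 0
After step 2: ants at (0,4),(4,1)
  0 0 0 0 1
  0 0 0 0 0
  0 0 0 0 0
  0 1 0 0 0
  0 3 0 1 0
After step 3: ants at (1,4),(3,1)
  0 0 0 0 0
  0 0 0 0 1
  0 0 0 0 0
  0 2 0 0 0
  0 2 0 0 0
After step 4: ants at (0,4),(4,1)
  0 0 0 0 1
  0 0 0 0 0
  0 0 0 0 0
  0 1 0 0 0
  0 3 0 0 0

0 0 0 0 1
0 0 0 0 0
0 0 0 0 0
0 1 0 0 0
0 3 0 0 0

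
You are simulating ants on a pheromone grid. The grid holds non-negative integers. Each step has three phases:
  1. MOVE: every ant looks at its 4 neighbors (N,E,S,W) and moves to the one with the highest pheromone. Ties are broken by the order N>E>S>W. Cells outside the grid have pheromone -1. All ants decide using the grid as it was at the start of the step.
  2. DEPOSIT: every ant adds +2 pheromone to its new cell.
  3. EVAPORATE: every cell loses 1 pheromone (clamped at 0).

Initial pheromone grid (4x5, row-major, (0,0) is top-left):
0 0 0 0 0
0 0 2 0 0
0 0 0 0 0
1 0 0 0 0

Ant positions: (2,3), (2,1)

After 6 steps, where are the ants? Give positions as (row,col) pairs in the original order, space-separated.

Step 1: ant0:(2,3)->N->(1,3) | ant1:(2,1)->N->(1,1)
  grid max=1 at (1,1)
Step 2: ant0:(1,3)->W->(1,2) | ant1:(1,1)->E->(1,2)
  grid max=4 at (1,2)
Step 3: ant0:(1,2)->N->(0,2) | ant1:(1,2)->N->(0,2)
  grid max=3 at (0,2)
Step 4: ant0:(0,2)->S->(1,2) | ant1:(0,2)->S->(1,2)
  grid max=6 at (1,2)
Step 5: ant0:(1,2)->N->(0,2) | ant1:(1,2)->N->(0,2)
  grid max=5 at (0,2)
Step 6: ant0:(0,2)->S->(1,2) | ant1:(0,2)->S->(1,2)
  grid max=8 at (1,2)

(1,2) (1,2)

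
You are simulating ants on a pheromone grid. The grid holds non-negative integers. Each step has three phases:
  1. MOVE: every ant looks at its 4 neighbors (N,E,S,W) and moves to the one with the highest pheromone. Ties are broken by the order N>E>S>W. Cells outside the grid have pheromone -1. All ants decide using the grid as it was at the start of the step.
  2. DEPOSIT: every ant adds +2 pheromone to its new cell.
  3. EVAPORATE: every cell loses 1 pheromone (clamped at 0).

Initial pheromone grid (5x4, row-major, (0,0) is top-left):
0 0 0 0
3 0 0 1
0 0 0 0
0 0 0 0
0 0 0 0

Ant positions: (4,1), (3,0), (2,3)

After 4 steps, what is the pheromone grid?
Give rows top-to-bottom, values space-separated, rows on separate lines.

After step 1: ants at (3,1),(2,0),(1,3)
  0 0 0 0
  2 0 0 2
  1 0 0 0
  0 1 0 0
  0 0 0 0
After step 2: ants at (2,1),(1,0),(0,3)
  0 0 0 1
  3 0 0 1
  0 1 0 0
  0 0 0 0
  0 0 0 0
After step 3: ants at (1,1),(0,0),(1,3)
  1 0 0 0
  2 1 0 2
  0 0 0 0
  0 0 0 0
  0 0 0 0
After step 4: ants at (1,0),(1,0),(0,3)
  0 0 0 1
  5 0 0 1
  0 0 0 0
  0 0 0 0
  0 0 0 0

0 0 0 1
5 0 0 1
0 0 0 0
0 0 0 0
0 0 0 0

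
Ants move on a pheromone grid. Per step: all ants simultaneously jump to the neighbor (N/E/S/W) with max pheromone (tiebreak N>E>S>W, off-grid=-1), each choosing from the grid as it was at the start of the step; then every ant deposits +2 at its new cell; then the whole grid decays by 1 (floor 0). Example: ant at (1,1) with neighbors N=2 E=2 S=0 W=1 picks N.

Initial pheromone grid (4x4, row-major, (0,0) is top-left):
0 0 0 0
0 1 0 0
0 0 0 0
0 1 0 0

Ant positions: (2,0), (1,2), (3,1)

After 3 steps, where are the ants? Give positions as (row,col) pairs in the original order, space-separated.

Step 1: ant0:(2,0)->N->(1,0) | ant1:(1,2)->W->(1,1) | ant2:(3,1)->N->(2,1)
  grid max=2 at (1,1)
Step 2: ant0:(1,0)->E->(1,1) | ant1:(1,1)->S->(2,1) | ant2:(2,1)->N->(1,1)
  grid max=5 at (1,1)
Step 3: ant0:(1,1)->S->(2,1) | ant1:(2,1)->N->(1,1) | ant2:(1,1)->S->(2,1)
  grid max=6 at (1,1)

(2,1) (1,1) (2,1)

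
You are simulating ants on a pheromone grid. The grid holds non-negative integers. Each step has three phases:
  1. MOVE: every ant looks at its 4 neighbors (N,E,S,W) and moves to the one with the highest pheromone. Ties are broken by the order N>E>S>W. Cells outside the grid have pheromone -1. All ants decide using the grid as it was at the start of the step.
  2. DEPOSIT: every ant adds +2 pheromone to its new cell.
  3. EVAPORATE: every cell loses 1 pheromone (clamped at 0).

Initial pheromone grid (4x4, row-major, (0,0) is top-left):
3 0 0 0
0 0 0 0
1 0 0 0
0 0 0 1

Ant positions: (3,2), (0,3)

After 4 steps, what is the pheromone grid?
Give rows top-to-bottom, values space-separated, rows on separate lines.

After step 1: ants at (3,3),(1,3)
  2 0 0 0
  0 0 0 1
  0 0 0 0
  0 0 0 2
After step 2: ants at (2,3),(0,3)
  1 0 0 1
  0 0 0 0
  0 0 0 1
  0 0 0 1
After step 3: ants at (3,3),(1,3)
  0 0 0 0
  0 0 0 1
  0 0 0 0
  0 0 0 2
After step 4: ants at (2,3),(0,3)
  0 0 0 1
  0 0 0 0
  0 0 0 1
  0 0 0 1

0 0 0 1
0 0 0 0
0 0 0 1
0 0 0 1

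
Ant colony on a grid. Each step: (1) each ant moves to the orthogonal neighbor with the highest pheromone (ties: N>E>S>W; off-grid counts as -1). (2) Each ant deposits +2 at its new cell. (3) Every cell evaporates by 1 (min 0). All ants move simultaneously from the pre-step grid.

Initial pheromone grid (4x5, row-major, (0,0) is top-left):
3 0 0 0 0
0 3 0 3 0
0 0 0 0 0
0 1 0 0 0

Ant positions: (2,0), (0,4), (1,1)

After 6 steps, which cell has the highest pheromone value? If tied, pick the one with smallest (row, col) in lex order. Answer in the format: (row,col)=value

Step 1: ant0:(2,0)->N->(1,0) | ant1:(0,4)->S->(1,4) | ant2:(1,1)->N->(0,1)
  grid max=2 at (0,0)
Step 2: ant0:(1,0)->N->(0,0) | ant1:(1,4)->W->(1,3) | ant2:(0,1)->S->(1,1)
  grid max=3 at (0,0)
Step 3: ant0:(0,0)->E->(0,1) | ant1:(1,3)->N->(0,3) | ant2:(1,1)->N->(0,1)
  grid max=3 at (0,1)
Step 4: ant0:(0,1)->S->(1,1) | ant1:(0,3)->S->(1,3) | ant2:(0,1)->S->(1,1)
  grid max=5 at (1,1)
Step 5: ant0:(1,1)->N->(0,1) | ant1:(1,3)->N->(0,3) | ant2:(1,1)->N->(0,1)
  grid max=5 at (0,1)
Step 6: ant0:(0,1)->S->(1,1) | ant1:(0,3)->S->(1,3) | ant2:(0,1)->S->(1,1)
  grid max=7 at (1,1)
Final grid:
  0 4 0 0 0
  0 7 0 3 0
  0 0 0 0 0
  0 0 0 0 0
Max pheromone 7 at (1,1)

Answer: (1,1)=7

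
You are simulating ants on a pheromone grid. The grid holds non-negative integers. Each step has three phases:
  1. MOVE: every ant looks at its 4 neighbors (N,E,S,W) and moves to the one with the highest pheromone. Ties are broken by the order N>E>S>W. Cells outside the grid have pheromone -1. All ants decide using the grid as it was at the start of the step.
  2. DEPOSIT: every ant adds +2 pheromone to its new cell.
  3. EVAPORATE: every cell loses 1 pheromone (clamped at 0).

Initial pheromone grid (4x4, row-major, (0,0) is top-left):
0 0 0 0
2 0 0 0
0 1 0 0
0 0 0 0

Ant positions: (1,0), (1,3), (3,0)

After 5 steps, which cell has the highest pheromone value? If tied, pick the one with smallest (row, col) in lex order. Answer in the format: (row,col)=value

Answer: (0,0)=5

Derivation:
Step 1: ant0:(1,0)->N->(0,0) | ant1:(1,3)->N->(0,3) | ant2:(3,0)->N->(2,0)
  grid max=1 at (0,0)
Step 2: ant0:(0,0)->S->(1,0) | ant1:(0,3)->S->(1,3) | ant2:(2,0)->N->(1,0)
  grid max=4 at (1,0)
Step 3: ant0:(1,0)->N->(0,0) | ant1:(1,3)->N->(0,3) | ant2:(1,0)->N->(0,0)
  grid max=3 at (0,0)
Step 4: ant0:(0,0)->S->(1,0) | ant1:(0,3)->S->(1,3) | ant2:(0,0)->S->(1,0)
  grid max=6 at (1,0)
Step 5: ant0:(1,0)->N->(0,0) | ant1:(1,3)->N->(0,3) | ant2:(1,0)->N->(0,0)
  grid max=5 at (0,0)
Final grid:
  5 0 0 1
  5 0 0 0
  0 0 0 0
  0 0 0 0
Max pheromone 5 at (0,0)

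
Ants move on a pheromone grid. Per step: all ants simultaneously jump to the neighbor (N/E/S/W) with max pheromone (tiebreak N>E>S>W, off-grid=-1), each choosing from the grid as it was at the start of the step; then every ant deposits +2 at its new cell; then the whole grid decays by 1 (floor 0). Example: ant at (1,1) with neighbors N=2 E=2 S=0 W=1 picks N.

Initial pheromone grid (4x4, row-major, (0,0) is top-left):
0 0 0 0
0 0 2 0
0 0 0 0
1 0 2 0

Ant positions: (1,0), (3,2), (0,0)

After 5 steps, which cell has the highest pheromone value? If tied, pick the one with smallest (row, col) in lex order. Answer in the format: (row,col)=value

Step 1: ant0:(1,0)->N->(0,0) | ant1:(3,2)->N->(2,2) | ant2:(0,0)->E->(0,1)
  grid max=1 at (0,0)
Step 2: ant0:(0,0)->E->(0,1) | ant1:(2,2)->N->(1,2) | ant2:(0,1)->W->(0,0)
  grid max=2 at (0,0)
Step 3: ant0:(0,1)->W->(0,0) | ant1:(1,2)->N->(0,2) | ant2:(0,0)->E->(0,1)
  grid max=3 at (0,0)
Step 4: ant0:(0,0)->E->(0,1) | ant1:(0,2)->W->(0,1) | ant2:(0,1)->W->(0,0)
  grid max=6 at (0,1)
Step 5: ant0:(0,1)->W->(0,0) | ant1:(0,1)->W->(0,0) | ant2:(0,0)->E->(0,1)
  grid max=7 at (0,0)
Final grid:
  7 7 0 0
  0 0 0 0
  0 0 0 0
  0 0 0 0
Max pheromone 7 at (0,0)

Answer: (0,0)=7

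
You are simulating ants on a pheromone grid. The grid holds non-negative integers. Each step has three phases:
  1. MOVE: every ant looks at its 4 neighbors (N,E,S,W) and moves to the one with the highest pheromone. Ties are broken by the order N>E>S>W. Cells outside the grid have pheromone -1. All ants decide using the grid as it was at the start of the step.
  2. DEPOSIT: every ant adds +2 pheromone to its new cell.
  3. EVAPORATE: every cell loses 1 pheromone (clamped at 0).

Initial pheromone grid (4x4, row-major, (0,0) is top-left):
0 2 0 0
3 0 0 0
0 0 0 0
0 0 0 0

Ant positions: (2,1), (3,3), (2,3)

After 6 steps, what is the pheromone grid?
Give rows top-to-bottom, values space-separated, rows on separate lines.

After step 1: ants at (1,1),(2,3),(1,3)
  0 1 0 0
  2 1 0 1
  0 0 0 1
  0 0 0 0
After step 2: ants at (1,0),(1,3),(2,3)
  0 0 0 0
  3 0 0 2
  0 0 0 2
  0 0 0 0
After step 3: ants at (0,0),(2,3),(1,3)
  1 0 0 0
  2 0 0 3
  0 0 0 3
  0 0 0 0
After step 4: ants at (1,0),(1,3),(2,3)
  0 0 0 0
  3 0 0 4
  0 0 0 4
  0 0 0 0
After step 5: ants at (0,0),(2,3),(1,3)
  1 0 0 0
  2 0 0 5
  0 0 0 5
  0 0 0 0
After step 6: ants at (1,0),(1,3),(2,3)
  0 0 0 0
  3 0 0 6
  0 0 0 6
  0 0 0 0

0 0 0 0
3 0 0 6
0 0 0 6
0 0 0 0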